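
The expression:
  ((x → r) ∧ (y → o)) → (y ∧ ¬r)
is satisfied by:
  {x: True, y: True, o: False, r: False}
  {y: True, x: False, o: False, r: False}
  {x: True, o: True, y: True, r: False}
  {o: True, y: True, x: False, r: False}
  {x: True, y: False, o: False, r: False}
  {o: True, x: True, y: False, r: False}
  {r: True, x: True, y: True, o: False}
  {r: True, y: True, x: False, o: False}


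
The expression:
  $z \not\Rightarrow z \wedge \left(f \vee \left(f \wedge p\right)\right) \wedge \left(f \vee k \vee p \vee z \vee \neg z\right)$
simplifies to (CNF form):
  $\text{False}$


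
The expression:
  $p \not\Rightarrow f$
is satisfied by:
  {p: True, f: False}


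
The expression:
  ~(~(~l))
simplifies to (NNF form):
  ~l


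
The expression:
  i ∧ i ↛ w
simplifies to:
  i ∧ ¬w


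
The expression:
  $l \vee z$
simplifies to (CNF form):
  $l \vee z$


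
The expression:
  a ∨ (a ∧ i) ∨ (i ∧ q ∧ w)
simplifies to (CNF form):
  (a ∨ i) ∧ (a ∨ q) ∧ (a ∨ w)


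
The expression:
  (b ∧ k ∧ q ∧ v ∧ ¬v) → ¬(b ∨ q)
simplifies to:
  True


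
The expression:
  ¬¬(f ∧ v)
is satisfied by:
  {f: True, v: True}


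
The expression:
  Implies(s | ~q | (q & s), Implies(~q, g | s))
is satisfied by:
  {q: True, g: True, s: True}
  {q: True, g: True, s: False}
  {q: True, s: True, g: False}
  {q: True, s: False, g: False}
  {g: True, s: True, q: False}
  {g: True, s: False, q: False}
  {s: True, g: False, q: False}


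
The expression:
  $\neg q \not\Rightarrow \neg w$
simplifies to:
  $w \wedge \neg q$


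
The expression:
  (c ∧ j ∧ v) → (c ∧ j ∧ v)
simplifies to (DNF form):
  True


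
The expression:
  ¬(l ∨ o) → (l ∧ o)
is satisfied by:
  {o: True, l: True}
  {o: True, l: False}
  {l: True, o: False}


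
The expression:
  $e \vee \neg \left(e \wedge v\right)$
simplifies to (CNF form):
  $\text{True}$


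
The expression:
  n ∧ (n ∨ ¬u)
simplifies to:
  n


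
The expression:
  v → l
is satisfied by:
  {l: True, v: False}
  {v: False, l: False}
  {v: True, l: True}


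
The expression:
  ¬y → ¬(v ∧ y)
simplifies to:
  True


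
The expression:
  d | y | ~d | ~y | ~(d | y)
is always true.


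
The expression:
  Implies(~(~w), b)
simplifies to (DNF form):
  b | ~w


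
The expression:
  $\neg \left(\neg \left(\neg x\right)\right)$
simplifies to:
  $\neg x$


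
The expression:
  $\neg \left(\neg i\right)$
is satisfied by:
  {i: True}


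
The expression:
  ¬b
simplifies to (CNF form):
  ¬b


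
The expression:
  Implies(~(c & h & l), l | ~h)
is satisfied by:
  {l: True, h: False}
  {h: False, l: False}
  {h: True, l: True}


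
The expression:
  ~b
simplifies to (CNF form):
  ~b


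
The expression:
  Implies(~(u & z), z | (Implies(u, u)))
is always true.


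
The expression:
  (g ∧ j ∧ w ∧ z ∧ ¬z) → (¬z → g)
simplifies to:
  True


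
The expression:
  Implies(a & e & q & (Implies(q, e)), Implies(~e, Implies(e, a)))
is always true.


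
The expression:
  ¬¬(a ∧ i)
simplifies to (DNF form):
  a ∧ i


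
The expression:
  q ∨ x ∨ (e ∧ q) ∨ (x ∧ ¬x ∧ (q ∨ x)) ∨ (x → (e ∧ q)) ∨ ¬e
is always true.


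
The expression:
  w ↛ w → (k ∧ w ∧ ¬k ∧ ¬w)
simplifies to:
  True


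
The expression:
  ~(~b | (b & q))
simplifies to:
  b & ~q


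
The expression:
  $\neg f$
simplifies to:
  $\neg f$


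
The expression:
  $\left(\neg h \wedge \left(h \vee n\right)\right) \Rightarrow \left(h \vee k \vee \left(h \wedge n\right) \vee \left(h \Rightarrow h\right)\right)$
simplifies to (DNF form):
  $\text{True}$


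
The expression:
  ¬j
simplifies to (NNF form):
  ¬j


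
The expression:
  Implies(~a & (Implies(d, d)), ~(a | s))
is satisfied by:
  {a: True, s: False}
  {s: False, a: False}
  {s: True, a: True}


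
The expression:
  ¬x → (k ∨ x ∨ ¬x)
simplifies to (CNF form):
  True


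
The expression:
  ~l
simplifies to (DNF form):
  ~l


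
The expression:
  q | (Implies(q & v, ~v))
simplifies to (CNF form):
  True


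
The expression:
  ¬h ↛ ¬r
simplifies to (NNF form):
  r ∧ ¬h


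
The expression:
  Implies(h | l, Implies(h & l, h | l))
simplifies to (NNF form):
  True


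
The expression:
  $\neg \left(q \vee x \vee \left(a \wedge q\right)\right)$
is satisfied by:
  {q: False, x: False}


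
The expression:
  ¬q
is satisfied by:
  {q: False}


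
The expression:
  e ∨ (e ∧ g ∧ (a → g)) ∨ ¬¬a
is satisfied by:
  {a: True, e: True}
  {a: True, e: False}
  {e: True, a: False}


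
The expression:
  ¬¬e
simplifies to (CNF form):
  e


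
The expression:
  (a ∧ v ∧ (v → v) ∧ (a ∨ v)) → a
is always true.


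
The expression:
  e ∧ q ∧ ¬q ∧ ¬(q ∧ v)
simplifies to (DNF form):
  False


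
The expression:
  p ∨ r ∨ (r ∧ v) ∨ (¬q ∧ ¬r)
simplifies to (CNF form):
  p ∨ r ∨ ¬q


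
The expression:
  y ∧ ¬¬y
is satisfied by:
  {y: True}


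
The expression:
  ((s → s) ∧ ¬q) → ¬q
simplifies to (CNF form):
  True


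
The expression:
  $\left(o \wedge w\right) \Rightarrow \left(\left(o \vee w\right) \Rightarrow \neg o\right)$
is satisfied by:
  {w: False, o: False}
  {o: True, w: False}
  {w: True, o: False}


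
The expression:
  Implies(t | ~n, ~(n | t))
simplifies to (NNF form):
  ~t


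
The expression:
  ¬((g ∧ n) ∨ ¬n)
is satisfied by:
  {n: True, g: False}


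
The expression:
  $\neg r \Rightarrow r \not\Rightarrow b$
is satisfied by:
  {r: True}


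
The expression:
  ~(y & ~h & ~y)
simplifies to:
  True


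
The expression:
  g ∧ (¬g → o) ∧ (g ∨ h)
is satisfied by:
  {g: True}


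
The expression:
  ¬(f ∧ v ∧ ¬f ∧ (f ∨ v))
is always true.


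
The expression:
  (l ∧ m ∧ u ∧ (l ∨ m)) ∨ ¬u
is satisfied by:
  {m: True, l: True, u: False}
  {m: True, l: False, u: False}
  {l: True, m: False, u: False}
  {m: False, l: False, u: False}
  {m: True, u: True, l: True}


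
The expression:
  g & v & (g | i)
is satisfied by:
  {g: True, v: True}


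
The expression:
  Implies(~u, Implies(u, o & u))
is always true.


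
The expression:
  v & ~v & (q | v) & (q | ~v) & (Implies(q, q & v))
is never true.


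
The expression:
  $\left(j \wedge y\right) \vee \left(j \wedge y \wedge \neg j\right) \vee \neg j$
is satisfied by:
  {y: True, j: False}
  {j: False, y: False}
  {j: True, y: True}


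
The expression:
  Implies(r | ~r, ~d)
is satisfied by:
  {d: False}


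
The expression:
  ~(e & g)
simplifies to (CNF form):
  ~e | ~g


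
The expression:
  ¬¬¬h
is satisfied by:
  {h: False}


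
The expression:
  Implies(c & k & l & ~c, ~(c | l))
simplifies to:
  True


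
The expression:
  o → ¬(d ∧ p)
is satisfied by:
  {p: False, o: False, d: False}
  {d: True, p: False, o: False}
  {o: True, p: False, d: False}
  {d: True, o: True, p: False}
  {p: True, d: False, o: False}
  {d: True, p: True, o: False}
  {o: True, p: True, d: False}


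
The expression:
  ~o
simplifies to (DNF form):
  ~o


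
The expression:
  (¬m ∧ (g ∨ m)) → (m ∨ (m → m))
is always true.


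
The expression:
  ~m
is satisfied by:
  {m: False}


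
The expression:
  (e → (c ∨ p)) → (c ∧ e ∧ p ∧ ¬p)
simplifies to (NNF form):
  e ∧ ¬c ∧ ¬p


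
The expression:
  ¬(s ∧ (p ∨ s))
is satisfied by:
  {s: False}


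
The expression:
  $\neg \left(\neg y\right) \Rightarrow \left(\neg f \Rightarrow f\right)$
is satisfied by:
  {f: True, y: False}
  {y: False, f: False}
  {y: True, f: True}


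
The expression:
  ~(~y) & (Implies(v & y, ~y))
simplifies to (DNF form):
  y & ~v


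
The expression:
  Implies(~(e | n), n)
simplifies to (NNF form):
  e | n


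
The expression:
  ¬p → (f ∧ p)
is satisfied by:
  {p: True}


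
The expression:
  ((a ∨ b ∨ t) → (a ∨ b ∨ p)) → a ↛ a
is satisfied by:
  {t: True, b: False, p: False, a: False}


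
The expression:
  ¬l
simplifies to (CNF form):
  ¬l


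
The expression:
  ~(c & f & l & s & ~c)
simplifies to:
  True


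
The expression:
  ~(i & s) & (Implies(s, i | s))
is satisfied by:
  {s: False, i: False}
  {i: True, s: False}
  {s: True, i: False}


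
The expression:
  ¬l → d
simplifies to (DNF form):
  d ∨ l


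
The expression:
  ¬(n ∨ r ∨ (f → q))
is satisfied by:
  {f: True, n: False, r: False, q: False}


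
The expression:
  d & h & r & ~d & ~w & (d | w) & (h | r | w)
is never true.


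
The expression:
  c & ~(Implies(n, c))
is never true.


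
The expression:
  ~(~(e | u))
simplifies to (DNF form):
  e | u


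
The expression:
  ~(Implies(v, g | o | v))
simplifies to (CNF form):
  False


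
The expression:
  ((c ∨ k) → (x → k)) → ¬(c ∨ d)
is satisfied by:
  {x: True, k: False, c: False, d: False}
  {d: False, k: False, x: False, c: False}
  {x: True, k: True, d: False, c: False}
  {k: True, d: False, x: False, c: False}
  {c: True, x: True, d: False, k: False}
  {d: True, c: True, x: True, k: False}


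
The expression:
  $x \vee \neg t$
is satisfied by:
  {x: True, t: False}
  {t: False, x: False}
  {t: True, x: True}


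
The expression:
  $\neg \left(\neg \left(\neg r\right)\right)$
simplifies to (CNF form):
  $\neg r$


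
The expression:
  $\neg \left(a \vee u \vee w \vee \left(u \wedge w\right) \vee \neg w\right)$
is never true.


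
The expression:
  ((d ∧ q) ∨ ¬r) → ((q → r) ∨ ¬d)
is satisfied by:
  {r: True, q: False, d: False}
  {q: False, d: False, r: False}
  {r: True, d: True, q: False}
  {d: True, q: False, r: False}
  {r: True, q: True, d: False}
  {q: True, r: False, d: False}
  {r: True, d: True, q: True}


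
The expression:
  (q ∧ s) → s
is always true.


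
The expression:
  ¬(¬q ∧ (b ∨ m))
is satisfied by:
  {q: True, m: False, b: False}
  {b: True, q: True, m: False}
  {q: True, m: True, b: False}
  {b: True, q: True, m: True}
  {b: False, m: False, q: False}


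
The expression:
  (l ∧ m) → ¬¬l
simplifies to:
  True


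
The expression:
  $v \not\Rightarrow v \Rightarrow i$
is always true.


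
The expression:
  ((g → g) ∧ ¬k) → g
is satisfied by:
  {k: True, g: True}
  {k: True, g: False}
  {g: True, k: False}


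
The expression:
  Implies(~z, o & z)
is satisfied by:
  {z: True}


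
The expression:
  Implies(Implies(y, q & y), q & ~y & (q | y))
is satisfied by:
  {q: True, y: False}
  {y: True, q: False}


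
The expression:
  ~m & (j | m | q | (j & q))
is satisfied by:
  {q: True, j: True, m: False}
  {q: True, j: False, m: False}
  {j: True, q: False, m: False}


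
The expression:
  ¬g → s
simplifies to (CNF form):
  g ∨ s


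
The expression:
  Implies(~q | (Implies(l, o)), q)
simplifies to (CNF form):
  q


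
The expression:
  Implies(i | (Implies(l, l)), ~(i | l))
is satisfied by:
  {i: False, l: False}


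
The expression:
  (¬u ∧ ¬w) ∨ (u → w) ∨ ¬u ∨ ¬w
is always true.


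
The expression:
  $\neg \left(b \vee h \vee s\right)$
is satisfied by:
  {b: False, h: False, s: False}


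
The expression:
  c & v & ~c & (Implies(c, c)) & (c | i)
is never true.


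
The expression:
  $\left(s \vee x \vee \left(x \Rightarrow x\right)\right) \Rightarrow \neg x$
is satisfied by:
  {x: False}


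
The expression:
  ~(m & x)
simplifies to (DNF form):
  ~m | ~x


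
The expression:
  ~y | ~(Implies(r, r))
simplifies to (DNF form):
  ~y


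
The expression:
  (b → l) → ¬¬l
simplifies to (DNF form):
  b ∨ l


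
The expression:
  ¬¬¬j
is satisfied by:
  {j: False}


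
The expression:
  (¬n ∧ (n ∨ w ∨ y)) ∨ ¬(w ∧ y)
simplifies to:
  ¬n ∨ ¬w ∨ ¬y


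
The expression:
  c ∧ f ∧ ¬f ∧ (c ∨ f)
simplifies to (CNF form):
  False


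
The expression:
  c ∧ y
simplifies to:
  c ∧ y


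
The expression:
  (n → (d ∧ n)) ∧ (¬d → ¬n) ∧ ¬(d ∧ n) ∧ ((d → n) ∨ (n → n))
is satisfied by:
  {n: False}


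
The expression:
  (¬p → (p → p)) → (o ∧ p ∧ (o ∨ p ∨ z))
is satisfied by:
  {p: True, o: True}


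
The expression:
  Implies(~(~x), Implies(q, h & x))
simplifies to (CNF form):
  h | ~q | ~x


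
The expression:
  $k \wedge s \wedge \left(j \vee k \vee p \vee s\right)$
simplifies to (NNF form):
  $k \wedge s$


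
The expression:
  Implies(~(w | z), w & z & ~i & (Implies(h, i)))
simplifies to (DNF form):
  w | z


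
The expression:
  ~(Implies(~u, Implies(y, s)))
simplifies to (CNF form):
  y & ~s & ~u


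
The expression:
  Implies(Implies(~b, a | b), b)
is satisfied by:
  {b: True, a: False}
  {a: False, b: False}
  {a: True, b: True}


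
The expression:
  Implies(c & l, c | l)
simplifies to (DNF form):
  True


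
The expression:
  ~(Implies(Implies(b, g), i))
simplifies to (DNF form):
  (g & ~i) | (~b & ~i)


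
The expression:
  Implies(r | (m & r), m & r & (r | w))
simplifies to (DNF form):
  m | ~r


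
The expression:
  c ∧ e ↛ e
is never true.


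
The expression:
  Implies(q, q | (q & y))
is always true.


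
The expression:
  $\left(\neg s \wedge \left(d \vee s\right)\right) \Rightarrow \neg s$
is always true.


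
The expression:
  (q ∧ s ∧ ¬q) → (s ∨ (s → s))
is always true.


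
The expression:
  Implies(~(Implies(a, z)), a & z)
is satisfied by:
  {z: True, a: False}
  {a: False, z: False}
  {a: True, z: True}


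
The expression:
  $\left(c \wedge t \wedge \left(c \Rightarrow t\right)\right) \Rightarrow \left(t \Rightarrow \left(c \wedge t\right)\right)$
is always true.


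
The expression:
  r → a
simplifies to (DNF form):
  a ∨ ¬r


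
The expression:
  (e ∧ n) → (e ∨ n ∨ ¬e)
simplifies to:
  True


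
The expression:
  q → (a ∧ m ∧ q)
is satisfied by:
  {m: True, a: True, q: False}
  {m: True, a: False, q: False}
  {a: True, m: False, q: False}
  {m: False, a: False, q: False}
  {q: True, m: True, a: True}


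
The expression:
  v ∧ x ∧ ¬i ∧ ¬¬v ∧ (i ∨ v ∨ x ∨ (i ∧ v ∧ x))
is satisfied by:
  {x: True, v: True, i: False}


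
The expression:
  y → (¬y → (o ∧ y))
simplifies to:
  True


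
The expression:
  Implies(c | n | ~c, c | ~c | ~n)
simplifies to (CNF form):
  True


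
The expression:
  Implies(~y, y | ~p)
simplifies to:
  y | ~p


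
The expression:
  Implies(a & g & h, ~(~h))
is always true.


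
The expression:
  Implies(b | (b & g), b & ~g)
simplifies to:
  ~b | ~g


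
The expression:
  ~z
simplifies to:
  ~z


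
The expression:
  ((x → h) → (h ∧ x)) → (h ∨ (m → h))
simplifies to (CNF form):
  h ∨ ¬m ∨ ¬x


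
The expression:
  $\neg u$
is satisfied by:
  {u: False}


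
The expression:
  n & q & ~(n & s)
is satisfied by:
  {q: True, n: True, s: False}


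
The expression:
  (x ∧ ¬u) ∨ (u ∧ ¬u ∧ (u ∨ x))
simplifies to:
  x ∧ ¬u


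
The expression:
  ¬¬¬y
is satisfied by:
  {y: False}


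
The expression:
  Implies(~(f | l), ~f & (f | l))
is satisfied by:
  {l: True, f: True}
  {l: True, f: False}
  {f: True, l: False}


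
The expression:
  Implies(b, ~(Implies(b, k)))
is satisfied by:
  {k: False, b: False}
  {b: True, k: False}
  {k: True, b: False}


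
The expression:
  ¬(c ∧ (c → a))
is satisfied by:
  {c: False, a: False}
  {a: True, c: False}
  {c: True, a: False}


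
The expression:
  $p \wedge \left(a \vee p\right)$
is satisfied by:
  {p: True}


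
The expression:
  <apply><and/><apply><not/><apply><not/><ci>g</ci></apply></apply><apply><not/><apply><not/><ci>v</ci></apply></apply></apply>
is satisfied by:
  {g: True, v: True}


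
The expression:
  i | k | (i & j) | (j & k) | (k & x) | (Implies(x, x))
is always true.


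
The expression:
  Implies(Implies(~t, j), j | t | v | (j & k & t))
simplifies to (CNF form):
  True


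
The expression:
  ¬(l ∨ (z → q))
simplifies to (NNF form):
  z ∧ ¬l ∧ ¬q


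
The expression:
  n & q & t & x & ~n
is never true.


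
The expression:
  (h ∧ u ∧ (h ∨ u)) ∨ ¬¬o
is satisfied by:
  {o: True, u: True, h: True}
  {o: True, u: True, h: False}
  {o: True, h: True, u: False}
  {o: True, h: False, u: False}
  {u: True, h: True, o: False}


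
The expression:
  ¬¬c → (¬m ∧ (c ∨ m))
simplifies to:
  ¬c ∨ ¬m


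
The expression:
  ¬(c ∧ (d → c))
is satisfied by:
  {c: False}


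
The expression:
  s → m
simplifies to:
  m ∨ ¬s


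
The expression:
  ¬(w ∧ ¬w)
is always true.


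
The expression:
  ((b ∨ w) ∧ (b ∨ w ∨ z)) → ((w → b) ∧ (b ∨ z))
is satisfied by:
  {b: True, w: False}
  {w: False, b: False}
  {w: True, b: True}


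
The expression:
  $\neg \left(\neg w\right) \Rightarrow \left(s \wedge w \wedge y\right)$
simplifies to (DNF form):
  $\left(s \wedge y\right) \vee \neg w$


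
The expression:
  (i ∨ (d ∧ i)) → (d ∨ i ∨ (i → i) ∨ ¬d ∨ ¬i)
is always true.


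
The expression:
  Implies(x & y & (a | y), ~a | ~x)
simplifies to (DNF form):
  ~a | ~x | ~y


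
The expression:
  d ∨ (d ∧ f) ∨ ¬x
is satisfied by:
  {d: True, x: False}
  {x: False, d: False}
  {x: True, d: True}


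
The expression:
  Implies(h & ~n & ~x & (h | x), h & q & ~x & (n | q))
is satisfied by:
  {n: True, x: True, q: True, h: False}
  {n: True, x: True, h: False, q: False}
  {n: True, q: True, h: False, x: False}
  {n: True, h: False, q: False, x: False}
  {x: True, q: True, h: False, n: False}
  {x: True, h: False, q: False, n: False}
  {q: True, x: False, h: False, n: False}
  {x: False, h: False, q: False, n: False}
  {x: True, n: True, h: True, q: True}
  {x: True, n: True, h: True, q: False}
  {n: True, h: True, q: True, x: False}
  {n: True, h: True, x: False, q: False}
  {q: True, h: True, x: True, n: False}
  {h: True, x: True, n: False, q: False}
  {h: True, q: True, n: False, x: False}


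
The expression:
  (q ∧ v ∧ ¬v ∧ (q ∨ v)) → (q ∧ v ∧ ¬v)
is always true.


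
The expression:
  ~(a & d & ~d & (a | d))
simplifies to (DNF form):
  True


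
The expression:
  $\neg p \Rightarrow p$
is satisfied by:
  {p: True}


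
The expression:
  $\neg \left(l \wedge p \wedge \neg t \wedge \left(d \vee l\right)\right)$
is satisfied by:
  {t: True, l: False, p: False}
  {l: False, p: False, t: False}
  {t: True, p: True, l: False}
  {p: True, l: False, t: False}
  {t: True, l: True, p: False}
  {l: True, t: False, p: False}
  {t: True, p: True, l: True}


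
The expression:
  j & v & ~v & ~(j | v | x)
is never true.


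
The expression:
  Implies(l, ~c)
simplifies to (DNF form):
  ~c | ~l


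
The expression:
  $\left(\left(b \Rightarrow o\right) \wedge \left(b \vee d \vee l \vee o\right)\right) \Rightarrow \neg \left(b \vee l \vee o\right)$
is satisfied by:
  {b: True, l: False, o: False}
  {l: False, o: False, b: False}
  {b: True, l: True, o: False}


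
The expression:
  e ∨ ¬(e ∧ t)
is always true.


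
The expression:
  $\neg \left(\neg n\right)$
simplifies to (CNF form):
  $n$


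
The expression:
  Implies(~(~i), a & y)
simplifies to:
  ~i | (a & y)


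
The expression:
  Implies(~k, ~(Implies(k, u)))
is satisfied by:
  {k: True}


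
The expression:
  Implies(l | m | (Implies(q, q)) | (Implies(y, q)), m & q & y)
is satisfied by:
  {m: True, y: True, q: True}


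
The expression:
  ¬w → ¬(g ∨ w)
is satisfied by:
  {w: True, g: False}
  {g: False, w: False}
  {g: True, w: True}


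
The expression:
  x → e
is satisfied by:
  {e: True, x: False}
  {x: False, e: False}
  {x: True, e: True}


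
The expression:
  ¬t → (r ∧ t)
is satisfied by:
  {t: True}


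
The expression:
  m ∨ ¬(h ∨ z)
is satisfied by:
  {m: True, z: False, h: False}
  {m: True, h: True, z: False}
  {m: True, z: True, h: False}
  {m: True, h: True, z: True}
  {h: False, z: False, m: False}


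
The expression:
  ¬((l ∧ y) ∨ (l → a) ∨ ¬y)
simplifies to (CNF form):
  False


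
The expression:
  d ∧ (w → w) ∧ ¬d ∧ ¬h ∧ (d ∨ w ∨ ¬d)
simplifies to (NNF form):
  False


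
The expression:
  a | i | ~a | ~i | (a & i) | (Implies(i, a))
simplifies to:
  True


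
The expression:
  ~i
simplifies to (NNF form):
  ~i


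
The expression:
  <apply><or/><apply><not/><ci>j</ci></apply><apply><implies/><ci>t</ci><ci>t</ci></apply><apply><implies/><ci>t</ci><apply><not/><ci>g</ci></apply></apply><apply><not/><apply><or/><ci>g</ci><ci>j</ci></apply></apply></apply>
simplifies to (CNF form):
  <true/>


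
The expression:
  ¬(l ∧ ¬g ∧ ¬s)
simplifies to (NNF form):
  g ∨ s ∨ ¬l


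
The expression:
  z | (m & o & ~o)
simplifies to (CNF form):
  z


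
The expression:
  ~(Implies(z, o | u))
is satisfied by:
  {z: True, u: False, o: False}


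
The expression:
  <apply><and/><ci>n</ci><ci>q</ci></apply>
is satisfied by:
  {q: True, n: True}


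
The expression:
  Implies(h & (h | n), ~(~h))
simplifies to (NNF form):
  True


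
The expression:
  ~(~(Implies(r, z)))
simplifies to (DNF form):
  z | ~r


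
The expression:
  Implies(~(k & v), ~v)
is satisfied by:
  {k: True, v: False}
  {v: False, k: False}
  {v: True, k: True}


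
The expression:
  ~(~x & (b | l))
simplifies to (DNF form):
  x | (~b & ~l)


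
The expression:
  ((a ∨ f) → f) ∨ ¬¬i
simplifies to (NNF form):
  f ∨ i ∨ ¬a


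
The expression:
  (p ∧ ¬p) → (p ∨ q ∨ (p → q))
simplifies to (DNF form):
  True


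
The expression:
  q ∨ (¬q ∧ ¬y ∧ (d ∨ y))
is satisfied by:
  {d: True, q: True, y: False}
  {q: True, y: False, d: False}
  {d: True, q: True, y: True}
  {q: True, y: True, d: False}
  {d: True, y: False, q: False}


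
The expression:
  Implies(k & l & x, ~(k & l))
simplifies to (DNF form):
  ~k | ~l | ~x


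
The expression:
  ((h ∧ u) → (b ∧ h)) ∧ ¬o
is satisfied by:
  {b: True, h: False, u: False, o: False}
  {b: False, h: False, u: False, o: False}
  {b: True, u: True, h: False, o: False}
  {u: True, b: False, h: False, o: False}
  {b: True, h: True, u: False, o: False}
  {h: True, b: False, u: False, o: False}
  {b: True, u: True, h: True, o: False}


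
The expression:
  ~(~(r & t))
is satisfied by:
  {t: True, r: True}


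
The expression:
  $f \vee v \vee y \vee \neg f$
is always true.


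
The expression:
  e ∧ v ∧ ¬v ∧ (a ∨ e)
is never true.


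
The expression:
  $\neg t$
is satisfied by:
  {t: False}


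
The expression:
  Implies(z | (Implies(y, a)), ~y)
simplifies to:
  ~y | (~a & ~z)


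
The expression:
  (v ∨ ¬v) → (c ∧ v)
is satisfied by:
  {c: True, v: True}


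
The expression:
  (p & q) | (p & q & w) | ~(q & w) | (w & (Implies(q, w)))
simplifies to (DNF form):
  True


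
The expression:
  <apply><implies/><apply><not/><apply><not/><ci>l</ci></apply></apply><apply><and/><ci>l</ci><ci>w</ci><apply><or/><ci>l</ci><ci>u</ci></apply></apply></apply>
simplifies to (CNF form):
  <apply><or/><ci>w</ci><apply><not/><ci>l</ci></apply></apply>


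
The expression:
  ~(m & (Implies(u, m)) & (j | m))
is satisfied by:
  {m: False}


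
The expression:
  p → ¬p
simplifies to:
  ¬p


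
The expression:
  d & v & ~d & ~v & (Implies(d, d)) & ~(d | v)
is never true.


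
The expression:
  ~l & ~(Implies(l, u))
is never true.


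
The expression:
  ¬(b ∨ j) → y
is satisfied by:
  {y: True, b: True, j: True}
  {y: True, b: True, j: False}
  {y: True, j: True, b: False}
  {y: True, j: False, b: False}
  {b: True, j: True, y: False}
  {b: True, j: False, y: False}
  {j: True, b: False, y: False}


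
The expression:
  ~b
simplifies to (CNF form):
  ~b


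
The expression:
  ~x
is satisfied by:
  {x: False}


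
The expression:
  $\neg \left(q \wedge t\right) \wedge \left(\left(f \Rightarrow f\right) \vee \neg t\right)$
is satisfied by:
  {t: False, q: False}
  {q: True, t: False}
  {t: True, q: False}


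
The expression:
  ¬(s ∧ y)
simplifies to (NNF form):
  ¬s ∨ ¬y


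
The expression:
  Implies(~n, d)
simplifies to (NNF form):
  d | n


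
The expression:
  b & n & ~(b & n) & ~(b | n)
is never true.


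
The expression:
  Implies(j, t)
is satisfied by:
  {t: True, j: False}
  {j: False, t: False}
  {j: True, t: True}


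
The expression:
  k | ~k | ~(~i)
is always true.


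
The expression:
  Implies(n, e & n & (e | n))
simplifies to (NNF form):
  e | ~n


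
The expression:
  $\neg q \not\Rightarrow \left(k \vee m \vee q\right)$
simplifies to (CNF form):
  $\neg k \wedge \neg m \wedge \neg q$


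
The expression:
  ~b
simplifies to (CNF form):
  ~b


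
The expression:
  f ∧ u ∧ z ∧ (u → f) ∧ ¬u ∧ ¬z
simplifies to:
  False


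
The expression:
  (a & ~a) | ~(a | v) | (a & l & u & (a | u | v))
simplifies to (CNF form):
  (a | ~v) & (l | ~a) & (u | ~a)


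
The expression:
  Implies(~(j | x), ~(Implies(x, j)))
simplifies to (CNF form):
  j | x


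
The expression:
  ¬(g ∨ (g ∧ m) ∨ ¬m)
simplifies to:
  m ∧ ¬g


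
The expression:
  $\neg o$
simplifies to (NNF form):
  $\neg o$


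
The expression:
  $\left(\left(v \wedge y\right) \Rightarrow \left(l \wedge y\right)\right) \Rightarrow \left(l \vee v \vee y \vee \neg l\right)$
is always true.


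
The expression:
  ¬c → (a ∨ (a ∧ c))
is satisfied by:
  {a: True, c: True}
  {a: True, c: False}
  {c: True, a: False}


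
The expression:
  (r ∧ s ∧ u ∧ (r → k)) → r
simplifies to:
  True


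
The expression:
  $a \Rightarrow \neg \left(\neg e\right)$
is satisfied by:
  {e: True, a: False}
  {a: False, e: False}
  {a: True, e: True}


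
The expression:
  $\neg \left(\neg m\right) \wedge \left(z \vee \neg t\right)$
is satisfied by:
  {m: True, z: True, t: False}
  {m: True, t: False, z: False}
  {m: True, z: True, t: True}


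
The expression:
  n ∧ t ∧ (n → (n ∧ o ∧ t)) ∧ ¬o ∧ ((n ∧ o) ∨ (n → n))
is never true.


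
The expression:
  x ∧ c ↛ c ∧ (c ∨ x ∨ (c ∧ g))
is never true.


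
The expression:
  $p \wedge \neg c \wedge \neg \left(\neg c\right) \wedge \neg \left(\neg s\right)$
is never true.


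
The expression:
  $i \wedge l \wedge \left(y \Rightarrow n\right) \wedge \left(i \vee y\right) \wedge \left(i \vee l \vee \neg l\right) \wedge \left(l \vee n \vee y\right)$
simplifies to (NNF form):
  $i \wedge l \wedge \left(n \vee \neg y\right)$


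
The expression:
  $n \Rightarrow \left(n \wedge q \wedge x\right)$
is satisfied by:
  {q: True, x: True, n: False}
  {q: True, x: False, n: False}
  {x: True, q: False, n: False}
  {q: False, x: False, n: False}
  {n: True, q: True, x: True}


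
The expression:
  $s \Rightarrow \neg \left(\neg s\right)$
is always true.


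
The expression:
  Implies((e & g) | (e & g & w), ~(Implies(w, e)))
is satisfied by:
  {g: False, e: False}
  {e: True, g: False}
  {g: True, e: False}


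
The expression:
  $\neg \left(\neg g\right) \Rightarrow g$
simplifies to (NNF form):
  $\text{True}$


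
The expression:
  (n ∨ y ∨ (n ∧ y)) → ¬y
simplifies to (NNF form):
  ¬y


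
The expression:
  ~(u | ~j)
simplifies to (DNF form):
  j & ~u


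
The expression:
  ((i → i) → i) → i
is always true.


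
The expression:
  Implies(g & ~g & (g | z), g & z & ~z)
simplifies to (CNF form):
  True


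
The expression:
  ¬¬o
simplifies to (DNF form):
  o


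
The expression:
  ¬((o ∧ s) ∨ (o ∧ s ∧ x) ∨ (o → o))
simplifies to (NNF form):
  False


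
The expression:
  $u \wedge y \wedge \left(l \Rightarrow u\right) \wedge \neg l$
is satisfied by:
  {u: True, y: True, l: False}


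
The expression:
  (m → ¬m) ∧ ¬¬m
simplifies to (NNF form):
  False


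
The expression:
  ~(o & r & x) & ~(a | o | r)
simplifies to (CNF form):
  ~a & ~o & ~r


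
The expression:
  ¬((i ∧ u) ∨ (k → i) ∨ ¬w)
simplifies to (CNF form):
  k ∧ w ∧ ¬i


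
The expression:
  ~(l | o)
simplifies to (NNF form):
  ~l & ~o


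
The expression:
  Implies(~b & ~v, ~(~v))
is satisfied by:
  {b: True, v: True}
  {b: True, v: False}
  {v: True, b: False}


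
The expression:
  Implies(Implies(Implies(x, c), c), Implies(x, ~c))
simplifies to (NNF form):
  ~c | ~x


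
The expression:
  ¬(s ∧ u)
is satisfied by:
  {s: False, u: False}
  {u: True, s: False}
  {s: True, u: False}


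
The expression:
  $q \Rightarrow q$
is always true.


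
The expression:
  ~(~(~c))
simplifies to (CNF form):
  ~c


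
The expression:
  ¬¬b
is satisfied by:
  {b: True}


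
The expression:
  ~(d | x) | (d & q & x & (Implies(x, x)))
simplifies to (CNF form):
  (d | ~x) & (q | ~x) & (x | ~d)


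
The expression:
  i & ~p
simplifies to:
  i & ~p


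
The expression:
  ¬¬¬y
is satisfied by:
  {y: False}


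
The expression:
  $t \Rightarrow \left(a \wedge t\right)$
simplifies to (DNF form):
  $a \vee \neg t$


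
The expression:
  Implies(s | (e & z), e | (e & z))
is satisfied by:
  {e: True, s: False}
  {s: False, e: False}
  {s: True, e: True}


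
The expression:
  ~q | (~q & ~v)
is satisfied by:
  {q: False}


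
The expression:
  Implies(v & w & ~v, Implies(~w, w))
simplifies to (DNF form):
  True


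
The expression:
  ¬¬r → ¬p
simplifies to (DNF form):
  ¬p ∨ ¬r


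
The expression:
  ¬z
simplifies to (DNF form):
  ¬z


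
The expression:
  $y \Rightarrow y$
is always true.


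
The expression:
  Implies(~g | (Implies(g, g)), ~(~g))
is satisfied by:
  {g: True}


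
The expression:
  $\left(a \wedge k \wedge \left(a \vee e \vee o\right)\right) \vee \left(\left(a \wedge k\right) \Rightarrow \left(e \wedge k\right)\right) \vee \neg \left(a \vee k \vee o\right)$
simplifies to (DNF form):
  $\text{True}$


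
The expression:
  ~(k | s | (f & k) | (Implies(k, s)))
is never true.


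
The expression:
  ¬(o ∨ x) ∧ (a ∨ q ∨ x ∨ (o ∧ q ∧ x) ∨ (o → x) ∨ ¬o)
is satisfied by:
  {x: False, o: False}


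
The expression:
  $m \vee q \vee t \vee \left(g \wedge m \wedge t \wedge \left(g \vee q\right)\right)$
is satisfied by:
  {t: True, q: True, m: True}
  {t: True, q: True, m: False}
  {t: True, m: True, q: False}
  {t: True, m: False, q: False}
  {q: True, m: True, t: False}
  {q: True, m: False, t: False}
  {m: True, q: False, t: False}


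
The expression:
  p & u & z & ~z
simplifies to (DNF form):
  False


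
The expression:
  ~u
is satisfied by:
  {u: False}


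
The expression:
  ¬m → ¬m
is always true.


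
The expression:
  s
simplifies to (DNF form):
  s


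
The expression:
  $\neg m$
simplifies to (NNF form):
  $\neg m$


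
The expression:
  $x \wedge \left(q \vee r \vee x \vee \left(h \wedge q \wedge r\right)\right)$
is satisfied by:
  {x: True}


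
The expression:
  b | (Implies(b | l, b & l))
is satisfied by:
  {b: True, l: False}
  {l: False, b: False}
  {l: True, b: True}


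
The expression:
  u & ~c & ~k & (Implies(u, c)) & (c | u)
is never true.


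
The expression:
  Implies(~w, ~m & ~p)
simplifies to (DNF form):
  w | (~m & ~p)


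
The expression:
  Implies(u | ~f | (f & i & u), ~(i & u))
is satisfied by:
  {u: False, i: False}
  {i: True, u: False}
  {u: True, i: False}


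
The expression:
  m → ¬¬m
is always true.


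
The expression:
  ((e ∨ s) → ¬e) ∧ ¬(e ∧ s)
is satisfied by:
  {e: False}


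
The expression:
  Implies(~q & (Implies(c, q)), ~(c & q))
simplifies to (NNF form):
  True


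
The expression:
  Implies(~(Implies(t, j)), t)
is always true.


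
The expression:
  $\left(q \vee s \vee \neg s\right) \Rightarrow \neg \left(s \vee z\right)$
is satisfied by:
  {z: False, s: False}


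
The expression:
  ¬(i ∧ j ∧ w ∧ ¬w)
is always true.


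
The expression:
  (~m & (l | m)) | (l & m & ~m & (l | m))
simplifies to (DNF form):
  l & ~m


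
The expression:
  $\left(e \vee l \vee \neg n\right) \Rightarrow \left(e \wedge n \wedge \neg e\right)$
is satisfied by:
  {n: True, e: False, l: False}


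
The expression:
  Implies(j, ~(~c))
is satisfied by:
  {c: True, j: False}
  {j: False, c: False}
  {j: True, c: True}


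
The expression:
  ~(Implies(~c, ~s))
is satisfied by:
  {s: True, c: False}


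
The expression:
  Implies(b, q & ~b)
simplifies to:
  ~b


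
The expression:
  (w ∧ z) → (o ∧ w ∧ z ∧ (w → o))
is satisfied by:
  {o: True, w: False, z: False}
  {w: False, z: False, o: False}
  {o: True, z: True, w: False}
  {z: True, w: False, o: False}
  {o: True, w: True, z: False}
  {w: True, o: False, z: False}
  {o: True, z: True, w: True}


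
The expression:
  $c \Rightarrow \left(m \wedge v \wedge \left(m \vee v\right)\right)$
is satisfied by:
  {m: True, v: True, c: False}
  {m: True, v: False, c: False}
  {v: True, m: False, c: False}
  {m: False, v: False, c: False}
  {m: True, c: True, v: True}


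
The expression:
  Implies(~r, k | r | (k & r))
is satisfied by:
  {r: True, k: True}
  {r: True, k: False}
  {k: True, r: False}


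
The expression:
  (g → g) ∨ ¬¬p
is always true.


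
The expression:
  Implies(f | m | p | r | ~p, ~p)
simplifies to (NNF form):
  ~p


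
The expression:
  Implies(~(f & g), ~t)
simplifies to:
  ~t | (f & g)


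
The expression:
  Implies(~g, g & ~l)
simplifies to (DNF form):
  g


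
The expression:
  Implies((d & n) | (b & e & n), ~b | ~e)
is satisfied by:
  {e: False, n: False, b: False}
  {b: True, e: False, n: False}
  {n: True, e: False, b: False}
  {b: True, n: True, e: False}
  {e: True, b: False, n: False}
  {b: True, e: True, n: False}
  {n: True, e: True, b: False}


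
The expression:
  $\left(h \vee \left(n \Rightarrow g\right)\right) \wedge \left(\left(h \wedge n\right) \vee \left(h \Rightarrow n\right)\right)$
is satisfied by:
  {g: True, h: False, n: False}
  {h: False, n: False, g: False}
  {n: True, g: True, h: False}
  {n: True, h: True, g: True}
  {n: True, h: True, g: False}


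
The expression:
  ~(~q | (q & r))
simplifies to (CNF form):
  q & ~r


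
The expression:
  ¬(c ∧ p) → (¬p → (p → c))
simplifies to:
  True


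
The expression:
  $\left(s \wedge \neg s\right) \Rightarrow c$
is always true.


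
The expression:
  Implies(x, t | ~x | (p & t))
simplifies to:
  t | ~x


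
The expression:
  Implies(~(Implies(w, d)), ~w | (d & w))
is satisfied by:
  {d: True, w: False}
  {w: False, d: False}
  {w: True, d: True}


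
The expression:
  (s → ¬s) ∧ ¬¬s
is never true.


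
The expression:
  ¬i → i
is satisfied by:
  {i: True}


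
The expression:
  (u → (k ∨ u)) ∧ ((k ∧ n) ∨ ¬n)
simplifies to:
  k ∨ ¬n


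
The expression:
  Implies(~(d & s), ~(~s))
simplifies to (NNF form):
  s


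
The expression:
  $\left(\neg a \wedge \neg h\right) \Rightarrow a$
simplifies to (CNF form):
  $a \vee h$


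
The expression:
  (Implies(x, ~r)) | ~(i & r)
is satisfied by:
  {x: False, i: False, r: False}
  {r: True, x: False, i: False}
  {i: True, x: False, r: False}
  {r: True, i: True, x: False}
  {x: True, r: False, i: False}
  {r: True, x: True, i: False}
  {i: True, x: True, r: False}


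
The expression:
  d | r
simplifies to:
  d | r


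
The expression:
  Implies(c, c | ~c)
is always true.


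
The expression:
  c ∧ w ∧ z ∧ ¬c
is never true.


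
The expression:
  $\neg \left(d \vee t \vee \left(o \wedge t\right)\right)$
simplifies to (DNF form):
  $\neg d \wedge \neg t$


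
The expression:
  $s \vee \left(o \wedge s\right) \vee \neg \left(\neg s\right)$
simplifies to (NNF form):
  $s$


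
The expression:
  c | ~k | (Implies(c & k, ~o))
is always true.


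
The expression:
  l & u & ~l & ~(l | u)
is never true.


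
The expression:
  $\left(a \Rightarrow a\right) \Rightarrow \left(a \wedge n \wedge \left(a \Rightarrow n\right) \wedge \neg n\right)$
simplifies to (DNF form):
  $\text{False}$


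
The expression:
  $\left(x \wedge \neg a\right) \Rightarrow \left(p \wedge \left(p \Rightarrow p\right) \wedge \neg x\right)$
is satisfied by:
  {a: True, x: False}
  {x: False, a: False}
  {x: True, a: True}


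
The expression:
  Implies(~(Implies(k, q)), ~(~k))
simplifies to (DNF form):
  True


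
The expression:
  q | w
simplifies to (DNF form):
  q | w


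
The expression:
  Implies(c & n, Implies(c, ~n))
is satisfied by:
  {c: False, n: False}
  {n: True, c: False}
  {c: True, n: False}


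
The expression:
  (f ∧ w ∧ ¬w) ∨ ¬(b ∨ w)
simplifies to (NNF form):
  ¬b ∧ ¬w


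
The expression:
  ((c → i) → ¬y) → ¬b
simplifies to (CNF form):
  (y ∨ ¬b) ∧ (i ∨ y ∨ ¬b) ∧ (i ∨ ¬b ∨ ¬c) ∧ (y ∨ ¬b ∨ ¬c)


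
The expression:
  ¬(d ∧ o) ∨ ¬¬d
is always true.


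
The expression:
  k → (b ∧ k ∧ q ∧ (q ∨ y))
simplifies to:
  (b ∧ q) ∨ ¬k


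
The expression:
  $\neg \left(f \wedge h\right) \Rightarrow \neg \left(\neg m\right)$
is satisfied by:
  {m: True, f: True, h: True}
  {m: True, f: True, h: False}
  {m: True, h: True, f: False}
  {m: True, h: False, f: False}
  {f: True, h: True, m: False}


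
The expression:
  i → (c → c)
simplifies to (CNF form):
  True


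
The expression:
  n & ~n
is never true.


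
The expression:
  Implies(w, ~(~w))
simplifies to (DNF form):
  True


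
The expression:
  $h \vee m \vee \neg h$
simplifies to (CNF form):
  $\text{True}$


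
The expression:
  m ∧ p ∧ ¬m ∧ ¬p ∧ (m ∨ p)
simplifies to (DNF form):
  False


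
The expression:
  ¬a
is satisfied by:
  {a: False}
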